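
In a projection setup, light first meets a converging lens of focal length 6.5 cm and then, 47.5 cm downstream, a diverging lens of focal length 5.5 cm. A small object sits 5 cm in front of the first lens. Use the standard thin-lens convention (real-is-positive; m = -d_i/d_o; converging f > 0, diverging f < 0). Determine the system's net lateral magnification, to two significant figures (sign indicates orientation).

Applying the thin-lens equation to the first lens, 1/6.5 = 1/5 + 1/d_i1, which gives d_i1 = -21.667 cm.
Its lateral magnification is m_1 = -d_i1/d_o1 = -(-21.667)/5 = 4.3333.
With d_i1 < 0 the first image is virtual and lies on the object side; the object distance for lens 2 is d_o2 = 47.5 - (-21.667) = 69.167 cm.
Applying the thin-lens equation again with f_2 = -5.5 cm and d_o2 = 69.167 cm gives d_i2 = -5.095 cm.
m_2 = -(-5.095)/(69.167) = 0.0737.
Total m = m_1 x m_2 = (4.3333)(0.0737) = 0.3192.

0.32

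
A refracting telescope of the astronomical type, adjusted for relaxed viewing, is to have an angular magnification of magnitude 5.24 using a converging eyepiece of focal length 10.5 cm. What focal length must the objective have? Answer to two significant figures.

|M| = f_obj/|f_eye|, so f_obj = |M| x |f_eye| = 5.24 x 10.5 = 55.020 cm.

55 cm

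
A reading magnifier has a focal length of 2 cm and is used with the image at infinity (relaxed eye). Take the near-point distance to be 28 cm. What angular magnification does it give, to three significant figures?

M = D/f = 28/2 = 14.000.

14.0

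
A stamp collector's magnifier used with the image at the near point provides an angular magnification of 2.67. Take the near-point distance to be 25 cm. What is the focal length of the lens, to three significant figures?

15.0 cm

For the image at the near point, M = 1 + D/f.
f = D/(M - 1) = 25/(2.67 - 1) = 14.970 cm.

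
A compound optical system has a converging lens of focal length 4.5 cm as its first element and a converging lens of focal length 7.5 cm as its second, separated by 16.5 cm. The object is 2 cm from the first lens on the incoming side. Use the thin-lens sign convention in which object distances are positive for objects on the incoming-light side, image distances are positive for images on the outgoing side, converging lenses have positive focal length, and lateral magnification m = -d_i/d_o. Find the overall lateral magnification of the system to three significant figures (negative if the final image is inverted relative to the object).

First lens: d_i1 = 1/(1/4.5 - 1/2) = -3.600 cm.
m_1 = -(-3.600)/2 = 1.8000.
The intermediate image is virtual, 3.600 cm to the left of lens 1, so d_o2 = L - d_i1 = 16.5 - (-3.600) = 20.100 cm.
Second lens: d_i2 = 1/(1/7.5 - 1/(20.100)) = 11.964 cm.
m_2 = -(11.964)/(20.100) = -0.5952.
Overall magnification: m = m_1 m_2 = -1.0714.

-1.07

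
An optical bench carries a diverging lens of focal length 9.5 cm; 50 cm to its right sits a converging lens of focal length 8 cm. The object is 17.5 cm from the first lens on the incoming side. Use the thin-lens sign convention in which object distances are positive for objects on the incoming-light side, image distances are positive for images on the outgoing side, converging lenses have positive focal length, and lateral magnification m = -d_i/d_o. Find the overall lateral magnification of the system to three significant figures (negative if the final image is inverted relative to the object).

-0.0585

First lens: d_i1 = 1/(1/(-9.5) - 1/17.5) = -6.157 cm.
m_1 = -(-6.157)/17.5 = 0.3519.
The intermediate image is virtual, 6.157 cm to the left of lens 1, so d_o2 = L - d_i1 = 50 - (-6.157) = 56.157 cm.
Second lens: d_i2 = 1/(1/8 - 1/(56.157)) = 9.329 cm.
m_2 = -(9.329)/(56.157) = -0.1661.
Overall magnification: m = m_1 m_2 = -0.0585.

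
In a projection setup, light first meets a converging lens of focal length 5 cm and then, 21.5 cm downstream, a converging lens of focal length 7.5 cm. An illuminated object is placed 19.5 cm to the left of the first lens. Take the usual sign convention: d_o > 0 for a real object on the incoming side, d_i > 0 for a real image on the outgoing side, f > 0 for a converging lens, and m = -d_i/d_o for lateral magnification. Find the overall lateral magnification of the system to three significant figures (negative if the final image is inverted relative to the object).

Lens 1: 1/d_i1 = 1/f_1 - 1/d_o1 = 1/5 - 1/19.5 = 0.14872 cm^-1, so d_i1 = 6.724 cm.
m_1 = -(6.724)/19.5 = -0.3448.
Object distance for lens 2: d_o2 = 21.5 - 6.724 = 14.776 cm.
Lens 2: 1/d_i2 = 1/f_2 - 1/d_o2 = 1/7.5 - 1/(14.776) = 0.06566 cm^-1, so d_i2 = 15.231 cm.
m_2 = -(15.231)/(14.776) = -1.0308.
The system's lateral magnification is m_1 m_2 = (-0.3448)(-1.0308) = 0.3555.

0.355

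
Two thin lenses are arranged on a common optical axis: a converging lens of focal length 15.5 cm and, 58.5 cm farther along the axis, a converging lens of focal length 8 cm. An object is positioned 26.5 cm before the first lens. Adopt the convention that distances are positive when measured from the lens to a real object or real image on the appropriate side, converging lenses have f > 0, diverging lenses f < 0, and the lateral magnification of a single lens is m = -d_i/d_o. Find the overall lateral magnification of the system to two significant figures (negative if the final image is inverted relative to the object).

0.86

First lens: d_i1 = 1/(1/15.5 - 1/26.5) = 37.341 cm.
m_1 = -(37.341)/26.5 = -1.4091.
That image sits 21.159 cm in front of the second lens, so d_o2 = 21.159 cm.
Second lens: d_i2 = 1/(1/8 - 1/(21.159)) = 12.864 cm.
m_2 = -(12.864)/(21.159) = -0.6079.
Overall magnification: m = m_1 m_2 = 0.8566.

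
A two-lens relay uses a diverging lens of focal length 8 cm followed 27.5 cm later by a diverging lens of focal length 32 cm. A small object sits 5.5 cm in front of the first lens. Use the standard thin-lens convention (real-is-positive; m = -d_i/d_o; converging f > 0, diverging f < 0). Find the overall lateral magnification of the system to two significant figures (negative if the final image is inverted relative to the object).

0.30

First lens: d_i1 = 1/(1/(-8) - 1/5.5) = -3.259 cm.
m_1 = -(-3.259)/5.5 = 0.5926.
With d_i1 < 0 the first image is virtual and lies on the object side; the object distance for lens 2 is d_o2 = 27.5 - (-3.259) = 30.759 cm.
Second lens: d_i2 = 1/(1/(-32) - 1/(30.759)) = -15.684 cm.
m_2 = -(-15.684)/(30.759) = 0.5099.
Overall magnification: m = m_1 m_2 = 0.3022.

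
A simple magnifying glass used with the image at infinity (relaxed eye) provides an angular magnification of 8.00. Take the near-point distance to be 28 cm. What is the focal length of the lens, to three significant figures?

3.50 cm

For the image at infinity, M = D/f.
f = D/M = 28/8.0 = 3.500 cm.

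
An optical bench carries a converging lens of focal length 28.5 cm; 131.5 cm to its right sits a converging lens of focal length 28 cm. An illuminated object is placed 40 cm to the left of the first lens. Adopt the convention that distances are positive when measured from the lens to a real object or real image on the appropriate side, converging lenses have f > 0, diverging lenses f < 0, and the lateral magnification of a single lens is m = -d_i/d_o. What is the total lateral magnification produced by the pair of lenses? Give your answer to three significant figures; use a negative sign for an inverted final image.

15.9

First lens: d_i1 = 1/(1/28.5 - 1/40) = 99.130 cm.
m_1 = -(99.130)/40 = -2.4783.
The intermediate image is 99.130 cm to the right of lens 1, so d_o2 = L - d_i1 = 131.5 - 99.130 = 32.370 cm.
Second lens: d_i2 = 1/(1/28 - 1/(32.370)) = 207.423 cm.
m_2 = -(207.423)/(32.370) = -6.4080.
Total m = m_1 x m_2 = (-2.4783)(-6.4080) = 15.8806.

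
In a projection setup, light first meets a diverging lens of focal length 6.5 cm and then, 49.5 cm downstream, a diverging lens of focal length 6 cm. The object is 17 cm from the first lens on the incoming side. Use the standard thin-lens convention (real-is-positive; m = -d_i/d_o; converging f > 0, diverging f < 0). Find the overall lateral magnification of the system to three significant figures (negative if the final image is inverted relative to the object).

0.0276

Applying the thin-lens equation to the first lens, 1/(-6.5) = 1/17 + 1/d_i1, which gives d_i1 = -4.702 cm.
Its lateral magnification is m_1 = -d_i1/d_o1 = -(-4.702)/17 = 0.2766.
With d_i1 < 0 the first image is virtual and lies on the object side; the object distance for lens 2 is d_o2 = 49.5 - (-4.702) = 54.202 cm.
Applying the thin-lens equation again with f_2 = -6 cm and d_o2 = 54.202 cm gives d_i2 = -5.402 cm.
m_2 = -(-5.402)/(54.202) = 0.0997.
Total m = m_1 x m_2 = (0.2766)(0.0997) = 0.0276.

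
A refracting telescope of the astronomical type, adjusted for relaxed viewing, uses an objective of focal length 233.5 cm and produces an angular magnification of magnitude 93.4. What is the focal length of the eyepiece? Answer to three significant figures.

2.50 cm

|M| = f_obj/f_eye, so f_eye = f_obj/|M| = 233.5/93.4 = 2.500 cm.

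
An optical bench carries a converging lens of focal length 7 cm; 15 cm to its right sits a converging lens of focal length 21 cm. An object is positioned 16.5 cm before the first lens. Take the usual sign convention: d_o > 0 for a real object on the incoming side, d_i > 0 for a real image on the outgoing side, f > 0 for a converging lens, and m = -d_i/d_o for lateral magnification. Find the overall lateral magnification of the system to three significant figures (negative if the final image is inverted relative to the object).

-0.852

Applying the thin-lens equation to the first lens, 1/7 = 1/16.5 + 1/d_i1, which gives d_i1 = 12.158 cm.
Its lateral magnification is m_1 = -d_i1/d_o1 = -(12.158)/16.5 = -0.7368.
Object distance for lens 2: d_o2 = 15 - 12.158 = 2.842 cm.
Applying the thin-lens equation again with f_2 = 21 cm and d_o2 = 2.842 cm gives d_i2 = -3.287 cm.
m_2 = -(-3.287)/(2.842) = 1.1565.
Total m = m_1 x m_2 = (-0.7368)(1.1565) = -0.8522.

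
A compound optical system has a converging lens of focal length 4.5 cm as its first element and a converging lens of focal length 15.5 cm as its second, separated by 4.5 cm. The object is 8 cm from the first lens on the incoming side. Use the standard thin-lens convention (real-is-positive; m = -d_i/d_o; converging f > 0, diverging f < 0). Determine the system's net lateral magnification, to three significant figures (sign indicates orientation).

First lens: d_i1 = 1/(1/4.5 - 1/8) = 10.286 cm.
m_1 = -(10.286)/8 = -1.2857.
Since 10.286 cm > 4.5 cm, the first image lies past the second lens and serves as a virtual object: d_o2 = L - d_i1 = -5.786 cm.
Second lens: d_i2 = 1/(1/15.5 - 1/(-5.786)) = 4.213 cm.
m_2 = -(4.213)/(-5.786) = 0.7282.
Overall magnification: m = m_1 m_2 = -0.9362.

-0.936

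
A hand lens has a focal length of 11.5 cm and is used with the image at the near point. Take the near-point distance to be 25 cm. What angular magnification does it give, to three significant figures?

3.17

M = 1 + D/f = 1 + 25/11.5 = 3.174.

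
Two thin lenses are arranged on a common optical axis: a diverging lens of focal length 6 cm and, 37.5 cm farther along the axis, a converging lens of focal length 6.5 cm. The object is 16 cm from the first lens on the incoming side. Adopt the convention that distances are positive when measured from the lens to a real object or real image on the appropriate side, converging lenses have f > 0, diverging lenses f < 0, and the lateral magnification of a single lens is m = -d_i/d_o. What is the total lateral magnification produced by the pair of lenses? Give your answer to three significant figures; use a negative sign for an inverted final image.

-0.0501

Lens 1: 1/d_i1 = 1/f_1 - 1/d_o1 = 1/(-6) - 1/16 = -0.22917 cm^-1, so d_i1 = -4.364 cm.
m_1 = -(-4.364)/16 = 0.2727.
With d_i1 < 0 the first image is virtual and lies on the object side; the object distance for lens 2 is d_o2 = 37.5 - (-4.364) = 41.864 cm.
Lens 2: 1/d_i2 = 1/f_2 - 1/d_o2 = 1/6.5 - 1/(41.864) = 0.12996 cm^-1, so d_i2 = 7.695 cm.
m_2 = -(7.695)/(41.864) = -0.1838.
Total m = m_1 x m_2 = (0.2727)(-0.1838) = -0.0501.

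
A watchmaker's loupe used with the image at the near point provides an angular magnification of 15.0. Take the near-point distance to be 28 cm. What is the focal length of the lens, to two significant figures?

For the image at the near point, M = 1 + D/f.
f = D/(M - 1) = 28/(15.0 - 1) = 2.000 cm.

2.0 cm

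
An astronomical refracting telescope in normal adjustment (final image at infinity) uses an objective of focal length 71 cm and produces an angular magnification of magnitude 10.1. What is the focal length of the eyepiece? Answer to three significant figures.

7.03 cm

|M| = f_obj/f_eye, so f_eye = f_obj/|M| = 71/10.1 = 7.030 cm.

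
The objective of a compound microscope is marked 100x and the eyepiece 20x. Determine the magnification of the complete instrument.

2000

The overall magnification of a compound microscope is the product of the objective and eyepiece magnifications:
M = M_obj x M_eye = 100 x 20 = 2000.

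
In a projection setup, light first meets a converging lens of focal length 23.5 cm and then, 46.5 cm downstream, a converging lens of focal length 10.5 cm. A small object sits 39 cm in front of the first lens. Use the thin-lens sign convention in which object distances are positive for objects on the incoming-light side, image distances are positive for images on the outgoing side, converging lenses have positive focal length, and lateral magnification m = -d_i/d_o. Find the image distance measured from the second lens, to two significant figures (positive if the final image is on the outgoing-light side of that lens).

5.7 cm

Applying the thin-lens equation to the first lens, 1/23.5 = 1/39 + 1/d_i1, which gives d_i1 = 59.129 cm.
Since 59.129 cm > 46.5 cm, the first image lies past the second lens and serves as a virtual object: d_o2 = L - d_i1 = -12.629 cm.
Applying the thin-lens equation again with f_2 = 10.5 cm and d_o2 = -12.629 cm gives d_i2 = 5.733 cm.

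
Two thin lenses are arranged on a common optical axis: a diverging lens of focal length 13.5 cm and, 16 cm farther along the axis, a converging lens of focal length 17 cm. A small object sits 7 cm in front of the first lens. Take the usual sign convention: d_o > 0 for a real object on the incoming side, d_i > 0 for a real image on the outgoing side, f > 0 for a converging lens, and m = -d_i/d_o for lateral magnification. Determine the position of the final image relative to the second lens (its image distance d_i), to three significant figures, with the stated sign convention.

Applying the thin-lens equation to the first lens, 1/(-13.5) = 1/7 + 1/d_i1, which gives d_i1 = -4.610 cm.
The intermediate image is virtual, 4.610 cm to the left of lens 1, so d_o2 = L - d_i1 = 16 - (-4.610) = 20.610 cm.
Applying the thin-lens equation again with f_2 = 17 cm and d_o2 = 20.610 cm gives d_i2 = 97.061 cm.

97.1 cm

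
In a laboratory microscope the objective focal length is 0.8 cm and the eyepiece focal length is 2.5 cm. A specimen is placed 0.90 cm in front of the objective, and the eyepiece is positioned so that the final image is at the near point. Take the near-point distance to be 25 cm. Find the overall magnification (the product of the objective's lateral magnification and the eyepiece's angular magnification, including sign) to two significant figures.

Objective: 1/d_i = 1/f_obj - 1/d_o = 1/0.8 - 1/0.90 = 0.13889 cm^-1, so d_i = 7.200 cm.
m_obj = -d_i/d_o = -7.200/0.90 = -8.000.
Eyepiece angular magnification (image at near point): M_eye = 1 + D/f_e = 1 + 25/2.5 = 11.000.
Overall M = m_obj x M_eye = (-8.000)(11.000) = -88.00.

-88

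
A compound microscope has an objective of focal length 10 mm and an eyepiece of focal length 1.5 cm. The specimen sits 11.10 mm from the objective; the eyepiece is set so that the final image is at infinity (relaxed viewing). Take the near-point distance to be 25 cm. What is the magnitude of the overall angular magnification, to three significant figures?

Convert to cm: f_obj = 10 mm = 1 cm; d_o = 11.10 mm = 1.11 cm.
Objective: 1/d_i = 1/f_obj - 1/d_o = 1/1 - 1/1.11 = 0.09910 cm^-1, so d_i = 10.091 cm.
m_obj = -d_i/d_o = -10.091/1.11 = -9.091.
Eyepiece angular magnification (image at infinity): M_eye = D/f_e = 25/1.5 = 16.667.
Overall M = m_obj x M_eye = (-9.091)(16.667) = -151.52.
|M| = 151.52.

152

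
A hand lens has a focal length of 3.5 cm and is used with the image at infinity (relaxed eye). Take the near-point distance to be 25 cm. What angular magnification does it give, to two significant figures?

7.1

M = D/f = 25/3.5 = 7.143.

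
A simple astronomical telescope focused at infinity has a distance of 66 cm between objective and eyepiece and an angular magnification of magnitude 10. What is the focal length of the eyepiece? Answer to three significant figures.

In normal adjustment the tube length equals f_obj + f_eye and |M| = f_obj/f_eye.
So f_obj = 10 f_eye and 10 f_eye + f_eye = 66 cm, giving f_eye = 66/11 = 6.000 cm and f_obj = 60.000 cm.

6.00 cm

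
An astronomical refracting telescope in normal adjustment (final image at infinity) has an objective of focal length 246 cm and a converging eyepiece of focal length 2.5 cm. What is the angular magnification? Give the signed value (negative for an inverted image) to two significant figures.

-98

M = -f_obj/f_eye = -246/(2.5) = -98.400.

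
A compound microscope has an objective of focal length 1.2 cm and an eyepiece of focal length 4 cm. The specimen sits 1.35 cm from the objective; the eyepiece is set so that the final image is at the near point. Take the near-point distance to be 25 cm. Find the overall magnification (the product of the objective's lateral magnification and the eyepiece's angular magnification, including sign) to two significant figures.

-58

Objective: 1/d_i = 1/f_obj - 1/d_o = 1/1.2 - 1/1.35 = 0.09259 cm^-1, so d_i = 10.800 cm.
m_obj = -d_i/d_o = -10.800/1.35 = -8.000.
Eyepiece angular magnification (image at near point): M_eye = 1 + D/f_e = 1 + 25/4 = 7.250.
Overall M = m_obj x M_eye = (-8.000)(7.250) = -58.00.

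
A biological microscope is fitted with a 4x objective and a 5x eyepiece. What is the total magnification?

20

The overall magnification of a compound microscope is the product of the objective and eyepiece magnifications:
M = M_obj x M_eye = 4 x 5 = 20.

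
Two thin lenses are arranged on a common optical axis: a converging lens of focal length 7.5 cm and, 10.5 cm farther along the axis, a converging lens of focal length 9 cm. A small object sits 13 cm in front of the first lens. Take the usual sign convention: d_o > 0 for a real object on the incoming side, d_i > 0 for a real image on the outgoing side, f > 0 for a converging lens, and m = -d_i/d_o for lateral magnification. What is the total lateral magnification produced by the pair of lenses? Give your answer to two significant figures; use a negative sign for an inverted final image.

-0.76

Applying the thin-lens equation to the first lens, 1/7.5 = 1/13 + 1/d_i1, which gives d_i1 = 17.727 cm.
Its lateral magnification is m_1 = -d_i1/d_o1 = -(17.727)/13 = -1.3636.
This image would form 17.727 cm past lens 1, i.e. 7.227 cm beyond lens 2, so it is a virtual object for lens 2: d_o2 = 10.5 - 17.727 = -7.227 cm.
Applying the thin-lens equation again with f_2 = 9 cm and d_o2 = -7.227 cm gives d_i2 = 4.008 cm.
m_2 = -(4.008)/(-7.227) = 0.5546.
Overall magnification: m = m_1 m_2 = -0.7563.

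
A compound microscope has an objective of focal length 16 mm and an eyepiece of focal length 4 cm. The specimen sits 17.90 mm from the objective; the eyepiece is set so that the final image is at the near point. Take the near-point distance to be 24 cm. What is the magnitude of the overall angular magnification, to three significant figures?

58.9

Convert to cm: f_obj = 16 mm = 1.6 cm; d_o = 17.90 mm = 1.79 cm.
Objective: 1/d_i = 1/f_obj - 1/d_o = 1/1.6 - 1/1.79 = 0.06634 cm^-1, so d_i = 15.074 cm.
m_obj = -d_i/d_o = -15.074/1.79 = -8.421.
Eyepiece angular magnification (image at near point): M_eye = 1 + D/f_e = 1 + 24/4 = 7.000.
Overall M = m_obj x M_eye = (-8.421)(7.000) = -58.95.
|M| = 58.95.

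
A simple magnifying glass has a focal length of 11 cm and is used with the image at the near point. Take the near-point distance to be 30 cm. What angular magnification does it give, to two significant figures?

M = 1 + D/f = 1 + 30/11 = 3.727.

3.7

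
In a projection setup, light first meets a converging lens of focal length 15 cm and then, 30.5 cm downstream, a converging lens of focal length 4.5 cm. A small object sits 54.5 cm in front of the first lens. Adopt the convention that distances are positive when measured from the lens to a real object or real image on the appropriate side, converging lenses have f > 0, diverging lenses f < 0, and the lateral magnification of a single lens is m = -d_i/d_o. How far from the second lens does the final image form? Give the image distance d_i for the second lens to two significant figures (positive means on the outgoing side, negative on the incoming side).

Applying the thin-lens equation to the first lens, 1/15 = 1/54.5 + 1/d_i1, which gives d_i1 = 20.696 cm.
Object distance for lens 2: d_o2 = 30.5 - 20.696 = 9.804 cm.
Applying the thin-lens equation again with f_2 = 4.5 cm and d_o2 = 9.804 cm gives d_i2 = 8.318 cm.

8.3 cm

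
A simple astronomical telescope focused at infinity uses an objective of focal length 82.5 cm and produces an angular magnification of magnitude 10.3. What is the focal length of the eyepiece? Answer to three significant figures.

|M| = f_obj/f_eye, so f_eye = f_obj/|M| = 82.5/10.3 = 8.010 cm.

8.01 cm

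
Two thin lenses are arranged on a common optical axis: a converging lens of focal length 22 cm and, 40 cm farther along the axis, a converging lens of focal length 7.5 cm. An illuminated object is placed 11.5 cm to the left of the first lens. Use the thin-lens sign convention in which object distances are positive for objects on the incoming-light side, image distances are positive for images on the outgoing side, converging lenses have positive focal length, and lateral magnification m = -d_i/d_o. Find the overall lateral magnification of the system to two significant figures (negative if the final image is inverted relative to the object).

-0.28

First lens: d_i1 = 1/(1/22 - 1/11.5) = -24.095 cm.
m_1 = -(-24.095)/11.5 = 2.0952.
With d_i1 < 0 the first image is virtual and lies on the object side; the object distance for lens 2 is d_o2 = 40 - (-24.095) = 64.095 cm.
Second lens: d_i2 = 1/(1/7.5 - 1/(64.095)) = 8.494 cm.
m_2 = -(8.494)/(64.095) = -0.1325.
The system's lateral magnification is m_1 m_2 = (2.0952)(-0.1325) = -0.2777.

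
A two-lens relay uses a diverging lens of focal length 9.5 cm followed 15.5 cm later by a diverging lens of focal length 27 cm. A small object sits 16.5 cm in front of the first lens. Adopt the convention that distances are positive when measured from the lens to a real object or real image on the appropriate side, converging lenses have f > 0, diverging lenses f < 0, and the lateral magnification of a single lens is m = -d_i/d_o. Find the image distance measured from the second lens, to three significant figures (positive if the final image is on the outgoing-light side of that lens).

-12.0 cm

Applying the thin-lens equation to the first lens, 1/(-9.5) = 1/16.5 + 1/d_i1, which gives d_i1 = -6.029 cm.
With d_i1 < 0 the first image is virtual and lies on the object side; the object distance for lens 2 is d_o2 = 15.5 - (-6.029) = 21.529 cm.
Applying the thin-lens equation again with f_2 = -27 cm and d_o2 = 21.529 cm gives d_i2 = -11.978 cm.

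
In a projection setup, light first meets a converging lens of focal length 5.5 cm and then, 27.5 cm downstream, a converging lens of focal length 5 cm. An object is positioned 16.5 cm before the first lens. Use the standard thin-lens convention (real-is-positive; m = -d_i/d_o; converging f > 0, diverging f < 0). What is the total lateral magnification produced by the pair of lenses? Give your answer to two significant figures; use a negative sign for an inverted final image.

0.18

Applying the thin-lens equation to the first lens, 1/5.5 = 1/16.5 + 1/d_i1, which gives d_i1 = 8.250 cm.
Its lateral magnification is m_1 = -d_i1/d_o1 = -(8.250)/16.5 = -0.5000.
Object distance for lens 2: d_o2 = 27.5 - 8.250 = 19.250 cm.
Applying the thin-lens equation again with f_2 = 5 cm and d_o2 = 19.250 cm gives d_i2 = 6.754 cm.
m_2 = -(6.754)/(19.250) = -0.3509.
Total m = m_1 x m_2 = (-0.5000)(-0.3509) = 0.1754.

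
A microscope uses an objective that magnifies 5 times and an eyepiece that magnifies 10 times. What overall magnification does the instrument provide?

The overall magnification of a compound microscope is the product of the objective and eyepiece magnifications:
M = M_obj x M_eye = 5 x 10 = 50.

50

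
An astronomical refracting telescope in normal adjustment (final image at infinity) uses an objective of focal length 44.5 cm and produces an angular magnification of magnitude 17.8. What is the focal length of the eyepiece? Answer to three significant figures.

2.50 cm

|M| = f_obj/f_eye, so f_eye = f_obj/|M| = 44.5/17.8 = 2.500 cm.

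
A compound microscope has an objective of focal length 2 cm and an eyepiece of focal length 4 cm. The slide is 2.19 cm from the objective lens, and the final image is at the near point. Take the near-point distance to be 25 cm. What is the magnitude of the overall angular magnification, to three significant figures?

Objective: 1/d_i = 1/f_obj - 1/d_o = 1/2 - 1/2.19 = 0.04338 cm^-1, so d_i = 23.053 cm.
m_obj = -d_i/d_o = -23.053/2.19 = -10.526.
Eyepiece angular magnification (image at near point): M_eye = 1 + D/f_e = 1 + 25/4 = 7.250.
Overall M = m_obj x M_eye = (-10.526)(7.250) = -76.32.
|M| = 76.32.

76.3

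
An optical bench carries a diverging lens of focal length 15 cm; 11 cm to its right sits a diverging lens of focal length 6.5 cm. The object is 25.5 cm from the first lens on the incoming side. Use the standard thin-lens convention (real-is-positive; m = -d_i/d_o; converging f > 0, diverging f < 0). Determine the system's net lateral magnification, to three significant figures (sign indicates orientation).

0.0893

Lens 1: 1/d_i1 = 1/f_1 - 1/d_o1 = 1/(-15) - 1/25.5 = -0.10588 cm^-1, so d_i1 = -9.444 cm.
m_1 = -(-9.444)/25.5 = 0.3704.
With d_i1 < 0 the first image is virtual and lies on the object side; the object distance for lens 2 is d_o2 = 11 - (-9.444) = 20.444 cm.
Lens 2: 1/d_i2 = 1/f_2 - 1/d_o2 = 1/(-6.5) - 1/(20.444) = -0.20276 cm^-1, so d_i2 = -4.932 cm.
m_2 = -(-4.932)/(20.444) = 0.2412.
The system's lateral magnification is m_1 m_2 = (0.3704)(0.2412) = 0.0893.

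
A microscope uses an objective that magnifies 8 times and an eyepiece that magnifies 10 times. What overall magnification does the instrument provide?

80

The overall magnification of a compound microscope is the product of the objective and eyepiece magnifications:
M = M_obj x M_eye = 8 x 10 = 80.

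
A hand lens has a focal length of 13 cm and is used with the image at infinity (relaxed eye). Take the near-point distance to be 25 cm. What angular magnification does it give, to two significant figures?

1.9

M = D/f = 25/13 = 1.923.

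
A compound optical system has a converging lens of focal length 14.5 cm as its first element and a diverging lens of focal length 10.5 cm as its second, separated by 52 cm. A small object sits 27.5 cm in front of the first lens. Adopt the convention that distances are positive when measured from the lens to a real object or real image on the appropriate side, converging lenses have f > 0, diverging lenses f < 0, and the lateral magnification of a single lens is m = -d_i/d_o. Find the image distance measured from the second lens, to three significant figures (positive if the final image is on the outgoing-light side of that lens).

First lens: d_i1 = 1/(1/14.5 - 1/27.5) = 30.673 cm.
That image sits 21.327 cm in front of the second lens, so d_o2 = 21.327 cm.
Second lens: d_i2 = 1/(1/(-10.5) - 1/(21.327)) = -7.036 cm.

-7.04 cm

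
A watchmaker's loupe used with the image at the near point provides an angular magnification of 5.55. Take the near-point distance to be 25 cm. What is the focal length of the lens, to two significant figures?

For the image at the near point, M = 1 + D/f.
f = D/(M - 1) = 25/(5.55 - 1) = 5.495 cm.

5.5 cm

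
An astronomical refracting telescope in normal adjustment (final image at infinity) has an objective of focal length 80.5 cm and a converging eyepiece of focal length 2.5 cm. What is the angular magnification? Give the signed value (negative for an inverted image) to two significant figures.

M = -f_obj/f_eye = -80.5/(2.5) = -32.200.

-32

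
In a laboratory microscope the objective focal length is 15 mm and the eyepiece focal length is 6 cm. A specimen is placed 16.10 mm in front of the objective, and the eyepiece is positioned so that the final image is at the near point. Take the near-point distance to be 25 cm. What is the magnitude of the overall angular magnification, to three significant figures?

70.5

Convert to cm: f_obj = 15 mm = 1.5 cm; d_o = 16.10 mm = 1.61 cm.
Objective: 1/d_i = 1/f_obj - 1/d_o = 1/1.5 - 1/1.61 = 0.04555 cm^-1, so d_i = 21.955 cm.
m_obj = -d_i/d_o = -21.955/1.61 = -13.636.
Eyepiece angular magnification (image at near point): M_eye = 1 + D/f_e = 1 + 25/6 = 5.167.
Overall M = m_obj x M_eye = (-13.636)(5.167) = -70.45.
|M| = 70.45.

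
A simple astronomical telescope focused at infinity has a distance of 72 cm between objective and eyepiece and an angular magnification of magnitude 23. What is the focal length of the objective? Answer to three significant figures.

In normal adjustment the tube length equals f_obj + f_eye and |M| = f_obj/f_eye.
So f_obj = 23 f_eye and 23 f_eye + f_eye = 72 cm, giving f_eye = 72/24 = 3.000 cm and f_obj = 69.000 cm.

69.0 cm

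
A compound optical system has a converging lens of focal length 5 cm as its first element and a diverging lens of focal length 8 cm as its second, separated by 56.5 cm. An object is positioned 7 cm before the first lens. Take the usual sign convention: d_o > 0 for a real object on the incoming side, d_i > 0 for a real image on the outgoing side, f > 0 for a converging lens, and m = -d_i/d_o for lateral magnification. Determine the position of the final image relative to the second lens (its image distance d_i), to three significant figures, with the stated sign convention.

-6.64 cm

Lens 1: 1/d_i1 = 1/f_1 - 1/d_o1 = 1/5 - 1/7 = 0.05714 cm^-1, so d_i1 = 17.500 cm.
That image sits 39.000 cm in front of the second lens, so d_o2 = 39.000 cm.
Lens 2: 1/d_i2 = 1/f_2 - 1/d_o2 = 1/(-8) - 1/(39.000) = -0.15064 cm^-1, so d_i2 = -6.638 cm.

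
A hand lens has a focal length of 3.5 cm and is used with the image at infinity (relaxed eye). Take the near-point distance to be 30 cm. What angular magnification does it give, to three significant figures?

8.57

M = D/f = 30/3.5 = 8.571.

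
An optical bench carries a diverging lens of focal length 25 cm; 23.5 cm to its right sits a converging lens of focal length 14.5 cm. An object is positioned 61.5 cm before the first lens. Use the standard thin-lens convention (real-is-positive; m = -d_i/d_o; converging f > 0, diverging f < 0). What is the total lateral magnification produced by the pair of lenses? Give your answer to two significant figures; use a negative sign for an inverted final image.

Lens 1: 1/d_i1 = 1/f_1 - 1/d_o1 = 1/(-25) - 1/61.5 = -0.05626 cm^-1, so d_i1 = -17.775 cm.
m_1 = -(-17.775)/61.5 = 0.2890.
With d_i1 < 0 the first image is virtual and lies on the object side; the object distance for lens 2 is d_o2 = 23.5 - (-17.775) = 41.275 cm.
Lens 2: 1/d_i2 = 1/f_2 - 1/d_o2 = 1/14.5 - 1/(41.275) = 0.04474 cm^-1, so d_i2 = 22.353 cm.
m_2 = -(22.353)/(41.275) = -0.5416.
Overall magnification: m = m_1 m_2 = -0.1565.

-0.16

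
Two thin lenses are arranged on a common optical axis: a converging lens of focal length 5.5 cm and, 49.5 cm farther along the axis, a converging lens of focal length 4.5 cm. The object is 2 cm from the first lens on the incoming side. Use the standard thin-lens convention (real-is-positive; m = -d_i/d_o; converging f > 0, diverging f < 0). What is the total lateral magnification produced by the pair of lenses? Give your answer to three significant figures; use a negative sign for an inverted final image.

Lens 1: 1/d_i1 = 1/f_1 - 1/d_o1 = 1/5.5 - 1/2 = -0.31818 cm^-1, so d_i1 = -3.143 cm.
m_1 = -(-3.143)/2 = 1.5714.
With d_i1 < 0 the first image is virtual and lies on the object side; the object distance for lens 2 is d_o2 = 49.5 - (-3.143) = 52.643 cm.
Lens 2: 1/d_i2 = 1/f_2 - 1/d_o2 = 1/4.5 - 1/(52.643) = 0.20323 cm^-1, so d_i2 = 4.921 cm.
m_2 = -(4.921)/(52.643) = -0.0935.
The system's lateral magnification is m_1 m_2 = (1.5714)(-0.0935) = -0.1469.

-0.147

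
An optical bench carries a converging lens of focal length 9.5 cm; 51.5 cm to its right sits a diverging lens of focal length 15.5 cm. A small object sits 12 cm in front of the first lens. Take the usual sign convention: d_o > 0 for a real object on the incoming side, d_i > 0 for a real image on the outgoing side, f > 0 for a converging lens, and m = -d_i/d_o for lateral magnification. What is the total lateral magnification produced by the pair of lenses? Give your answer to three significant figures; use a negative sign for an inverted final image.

-2.75

Applying the thin-lens equation to the first lens, 1/9.5 = 1/12 + 1/d_i1, which gives d_i1 = 45.600 cm.
Its lateral magnification is m_1 = -d_i1/d_o1 = -(45.600)/12 = -3.8000.
The intermediate image is 45.600 cm to the right of lens 1, so d_o2 = L - d_i1 = 51.5 - 45.600 = 5.900 cm.
Applying the thin-lens equation again with f_2 = -15.5 cm and d_o2 = 5.900 cm gives d_i2 = -4.273 cm.
m_2 = -(-4.273)/(5.900) = 0.7243.
Total m = m_1 x m_2 = (-3.8000)(0.7243) = -2.7523.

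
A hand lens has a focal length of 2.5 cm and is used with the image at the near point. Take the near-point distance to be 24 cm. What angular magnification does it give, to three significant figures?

M = 1 + D/f = 1 + 24/2.5 = 10.600.

10.6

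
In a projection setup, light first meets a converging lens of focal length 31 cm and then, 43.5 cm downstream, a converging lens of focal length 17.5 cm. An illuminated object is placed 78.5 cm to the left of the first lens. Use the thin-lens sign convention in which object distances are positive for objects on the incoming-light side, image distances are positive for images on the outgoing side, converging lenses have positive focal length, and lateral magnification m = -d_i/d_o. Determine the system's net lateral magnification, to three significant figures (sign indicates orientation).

Lens 1: 1/d_i1 = 1/f_1 - 1/d_o1 = 1/31 - 1/78.5 = 0.01952 cm^-1, so d_i1 = 51.232 cm.
m_1 = -(51.232)/78.5 = -0.6526.
This image would form 51.232 cm past lens 1, i.e. 7.732 cm beyond lens 2, so it is a virtual object for lens 2: d_o2 = 43.5 - 51.232 = -7.732 cm.
Lens 2: 1/d_i2 = 1/f_2 - 1/d_o2 = 1/17.5 - 1/(-7.732) = 0.18648 cm^-1, so d_i2 = 5.362 cm.
m_2 = -(5.362)/(-7.732) = 0.6936.
Total m = m_1 x m_2 = (-0.6526)(0.6936) = -0.4526.

-0.453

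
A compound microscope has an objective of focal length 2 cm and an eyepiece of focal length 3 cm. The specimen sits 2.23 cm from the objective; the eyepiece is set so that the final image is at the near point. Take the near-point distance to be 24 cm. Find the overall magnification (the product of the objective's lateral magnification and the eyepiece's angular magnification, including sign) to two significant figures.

-78

Objective: 1/d_i = 1/f_obj - 1/d_o = 1/2 - 1/2.23 = 0.05157 cm^-1, so d_i = 19.391 cm.
m_obj = -d_i/d_o = -19.391/2.23 = -8.696.
Eyepiece angular magnification (image at near point): M_eye = 1 + D/f_e = 1 + 24/3 = 9.000.
Overall M = m_obj x M_eye = (-8.696)(9.000) = -78.26.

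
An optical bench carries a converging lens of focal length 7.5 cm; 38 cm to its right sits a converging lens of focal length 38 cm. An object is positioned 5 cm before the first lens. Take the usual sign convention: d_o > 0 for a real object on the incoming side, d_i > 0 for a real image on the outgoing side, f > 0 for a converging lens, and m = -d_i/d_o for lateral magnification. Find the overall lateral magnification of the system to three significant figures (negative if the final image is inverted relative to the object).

-7.60

First lens: d_i1 = 1/(1/7.5 - 1/5) = -15.000 cm.
m_1 = -(-15.000)/5 = 3.0000.
The intermediate image is virtual, 15.000 cm to the left of lens 1, so d_o2 = L - d_i1 = 38 - (-15.000) = 53.000 cm.
Second lens: d_i2 = 1/(1/38 - 1/(53.000)) = 134.267 cm.
m_2 = -(134.267)/(53.000) = -2.5333.
Overall magnification: m = m_1 m_2 = -7.6000.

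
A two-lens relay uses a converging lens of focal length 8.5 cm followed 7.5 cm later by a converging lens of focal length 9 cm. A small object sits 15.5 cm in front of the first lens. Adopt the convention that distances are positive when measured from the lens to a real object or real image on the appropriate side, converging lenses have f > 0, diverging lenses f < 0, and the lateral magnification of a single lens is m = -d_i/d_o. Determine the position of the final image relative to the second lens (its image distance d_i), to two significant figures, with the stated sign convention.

Applying the thin-lens equation to the first lens, 1/8.5 = 1/15.5 + 1/d_i1, which gives d_i1 = 18.821 cm.
Since 18.821 cm > 7.5 cm, the first image lies past the second lens and serves as a virtual object: d_o2 = L - d_i1 = -11.321 cm.
Applying the thin-lens equation again with f_2 = 9 cm and d_o2 = -11.321 cm gives d_i2 = 5.014 cm.

5.0 cm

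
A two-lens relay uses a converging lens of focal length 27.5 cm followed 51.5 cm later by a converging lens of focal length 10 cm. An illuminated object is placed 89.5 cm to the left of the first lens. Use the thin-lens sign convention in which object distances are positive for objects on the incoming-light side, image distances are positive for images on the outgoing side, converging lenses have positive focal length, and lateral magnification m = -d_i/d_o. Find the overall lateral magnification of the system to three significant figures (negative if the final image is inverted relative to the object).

2.46

Lens 1: 1/d_i1 = 1/f_1 - 1/d_o1 = 1/27.5 - 1/89.5 = 0.02519 cm^-1, so d_i1 = 39.698 cm.
m_1 = -(39.698)/89.5 = -0.4435.
The intermediate image is 39.698 cm to the right of lens 1, so d_o2 = L - d_i1 = 51.5 - 39.698 = 11.802 cm.
Lens 2: 1/d_i2 = 1/f_2 - 1/d_o2 = 1/10 - 1/(11.802) = 0.01527 cm^-1, so d_i2 = 65.481 cm.
m_2 = -(65.481)/(11.802) = -5.5481.
Overall magnification: m = m_1 m_2 = 2.4609.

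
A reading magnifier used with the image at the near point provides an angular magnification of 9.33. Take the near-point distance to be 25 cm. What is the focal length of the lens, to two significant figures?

3.0 cm

For the image at the near point, M = 1 + D/f.
f = D/(M - 1) = 25/(9.33 - 1) = 3.001 cm.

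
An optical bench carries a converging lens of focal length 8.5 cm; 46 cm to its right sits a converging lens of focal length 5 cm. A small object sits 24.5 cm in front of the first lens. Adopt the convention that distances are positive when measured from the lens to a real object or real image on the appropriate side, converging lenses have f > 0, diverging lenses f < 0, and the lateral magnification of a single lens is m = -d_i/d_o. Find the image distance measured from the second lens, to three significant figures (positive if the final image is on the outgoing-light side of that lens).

Applying the thin-lens equation to the first lens, 1/8.5 = 1/24.5 + 1/d_i1, which gives d_i1 = 13.016 cm.
The intermediate image is 13.016 cm to the right of lens 1, so d_o2 = L - d_i1 = 46 - 13.016 = 32.984 cm.
Applying the thin-lens equation again with f_2 = 5 cm and d_o2 = 32.984 cm gives d_i2 = 5.893 cm.

5.89 cm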